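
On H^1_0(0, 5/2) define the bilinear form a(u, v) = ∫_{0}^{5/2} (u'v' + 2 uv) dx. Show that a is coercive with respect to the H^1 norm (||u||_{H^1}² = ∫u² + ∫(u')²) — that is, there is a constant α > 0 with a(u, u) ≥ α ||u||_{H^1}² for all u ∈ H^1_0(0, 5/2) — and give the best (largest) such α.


α = 1

Coercivity of a(·,·) on H^1_0(0, 5/2) means a(u, u) ≥ α ||u||_{H^1}² for every u ∈ H^1_0.
The interval has length L = 5/2, and Poincaré/coercivity depend only on L. Here a(u, u) = ∫(u')² + (2)·∫u².
Here c = 2 ≥ 1, so a(u,u) = ∫(u')² + c∫u² ≥ ∫(u')² + ∫u² = ||u||_{H^1}², i.e. α = 1 works. No larger α is possible: a(u,u) ≥ α||u||_{H^1}² means (1−α)∫(u')² ≥ (α−c)∫u², and for the modes u_n = sin(nπ(x−x₀)/L) (x₀ the left endpoint) one has ∫u_n²/∫(u_n')² = (L/(nπ))² → 0, so a(u_n,u_n)/||u_n||_{H^1}² → 1. Hence the optimal constant is α = 1.
Therefore α = 1.


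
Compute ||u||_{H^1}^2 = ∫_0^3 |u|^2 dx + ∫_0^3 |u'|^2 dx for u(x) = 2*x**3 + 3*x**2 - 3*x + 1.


||u||_{H^1}^2 = 382341/70

The H^1 norm (squared) on an interval (0, L) is
  ||u||_{H^1}^2 = ∫_0^L u(x)^2 dx + ∫_0^L u'(x)^2 dx.
Compute u'(x) = 6*x**2 + 6*x - 3.
Then u(x)^2 = 4*x**6 + 12*x**5 - 3*x**4 - 14*x**3 + 15*x**2 - 6*x + 1 and u'(x)^2 = 36*x**4 + 72*x**3 - 36*x + 9.
Integrate each monomial from 0 to 3 using ∫_0^3 c·x^n dx = c·3^(n+1)/(n+1):
  ∫_0^3 u(x)^2 dx = ∫_0^3 (4*x^6 + 12*x^5 - 3*x^4 - 14*x^3 + 15*x^2 - 6*x + 1) dx. Term by term:
    ∫_0^3 4*x^6 dx = 8748/7;  ∫_0^3 12*x^5 dx = 1458;  ∫_0^3 -3*x^4 dx = -729/5;
    ∫_0^3 -14*x^3 dx = -567/2;  ∫_0^3 15*x^2 dx = 135;  ∫_0^3 -6*x dx = -27;
    ∫_0^3 1 dx = 3.
  Sum: 8748/7 + 1458 − 729/5 − 567/2 + 135 − 27 + 3 = 167259/70.
  ∫_0^3 u'(x)^2 dx = ∫_0^3 (36*x^4 + 72*x^3 - 36*x + 9) dx. Term by term:
    ∫_0^3 36*x^4 dx = 8748/5;  ∫_0^3 72*x^3 dx = 1458;  ∫_0^3 -36*x dx = -162;
    ∫_0^3 9 dx = 27.
  Sum: 8748/5 + 1458 − 162 + 27 = 15363/5.
Adding: ||u||_{H^1}^2 = 167259/70 + 15363/5 = 382341/70.


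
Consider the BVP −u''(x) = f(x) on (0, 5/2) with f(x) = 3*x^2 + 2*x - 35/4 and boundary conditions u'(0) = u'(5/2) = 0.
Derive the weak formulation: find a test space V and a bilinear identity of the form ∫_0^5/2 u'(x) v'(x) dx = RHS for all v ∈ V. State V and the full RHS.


V = H^1(0, 5/2) (no boundary constraint on v; u is determined up to an additive constant); weak form: ∫_0^5/2 u'v' dx = ∫_0^5/2 (3*x^2 + 2*x - 35/4) v dx for all v ∈ V.

Multiply both sides by a test function v and integrate from 0 to 5/2:
  ∫_0^5/2 −u''(x) v(x) dx = ∫_0^5/2 f(x) v(x) dx.
Integrate the LHS by parts once:
  ∫_0^5/2 −u'' v dx = −[u'(x) v(x)]_0^5/2 + ∫_0^5/2 u'(x) v'(x) dx.
Thus ∫_0^5/2 u'(x) v'(x) dx = ∫_0^5/2 f(x) v(x) dx + [u'(x) v(x)]_0^5/2.
Choose V so that boundary terms are either known or forced to vanish.
u has homogeneous Neumann: u'(0) = u'(5/2) = 0. So [u' v]_0^5/2 = 0·v(5/2) − 0·v(0) = 0 for any v; take V = H^1(0, 5/2).
Weak formulation: find u (satisfying any essential BC) such that ∫_0^5/2 u'(x) v'(x) dx = ∫_0^5/2 f v dx for all v ∈ V (homogeneous Neumann, so boundary terms vanish).
Substituting f(x) = 3*x^2 + 2*x - 35/4, the right-hand side is ∫_0^5/2 (3*x^2 + 2*x - 35/4) v dx.
Compatibility check (pure Neumann): taking v ≡ 1 ∈ V gives 0 = ∫_0^5/2 f dx + (0) − (0), i.e. ∫_0^5/2 f dx must equal u'(0) − u'(5/2) = 0. Indeed ∫_0^5/2 (3*x^2 + 2*x - 35/4) dx = 0, so the data are compatible. The solution is then unique only up to an additive constant (fix it e.g. by requiring ∫_0^5/2 u dx = 0).


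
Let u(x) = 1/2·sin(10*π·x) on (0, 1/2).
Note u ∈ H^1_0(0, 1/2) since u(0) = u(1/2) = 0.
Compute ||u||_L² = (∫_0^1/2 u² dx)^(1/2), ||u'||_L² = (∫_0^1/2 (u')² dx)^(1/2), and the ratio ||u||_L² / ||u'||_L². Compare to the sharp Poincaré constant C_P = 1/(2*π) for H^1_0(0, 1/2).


||u||_L² / ||u'||_L² = 1/(10*π) < C_P = 1/(2*π).

u(x) = 1/2·sin(10*π·x), so u'(x) = 5*π*cos(10*π*x).
Writing u(x) = A·sin(kπx/L) with A = 1/2 and k = 5, use ∫_0^L sin²(kπx/L) dx = L/2 and ∫_0^L cos²(kπx/L) dx = L/2.
u² = 1/4·sin²(10*π·x) and (u')² = 25*π^2·cos²(10*π·x), and each of sin², cos² integrates to L/2 = 1/4 over (0, 1/2).
∫_0^1/2 u² dx = 1/16, so ||u||_L² = 1/4.
∫_0^1/2 (u')² dx = 25*π^2/4, so ||u'||_L² = 5*π/2.
Ratio ||u||_L² / ||u'||_L² = 1/(10*π).
Sharp Poincaré constant on H^1_0(0, 1/2) is C_P = L/π = 1/(2*π), achieved by sin(2*π·x).
This is the k = 5 harmonic; the ratio L/(kπ) is strictly less than C_P = L/π, consistent with the sharp inequality ||u||_L² ≤ C_P ||u'||_L².


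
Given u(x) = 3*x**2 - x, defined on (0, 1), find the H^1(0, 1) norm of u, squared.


||u||_{H^1}^2 = 229/30

The H^1 norm (squared) on an interval (0, L) is
  ||u||_{H^1}^2 = ∫_0^L u(x)^2 dx + ∫_0^L u'(x)^2 dx.
Compute u'(x) = 6*x - 1.
Then u(x)^2 = 9*x**4 - 6*x**3 + x**2 and u'(x)^2 = 36*x**2 - 12*x + 1.
Integrate each monomial from 0 to 1 using ∫_0^1 c·x^n dx = c·1^(n+1)/(n+1):
  ∫_0^1 u(x)^2 dx = ∫_0^1 (9*x^4 - 6*x^3 + x^2) dx. Term by term:
    ∫_0^1 9*x^4 dx = 9/5;  ∫_0^1 -6*x^3 dx = -3/2;  ∫_0^1 x^2 dx = 1/3.
  Sum: 9/5 − 3/2 + 1/3 = 19/30.
  ∫_0^1 u'(x)^2 dx = ∫_0^1 (36*x^2 - 12*x + 1) dx. Term by term:
    ∫_0^1 36*x^2 dx = 12;  ∫_0^1 -12*x dx = -6;  ∫_0^1 1 dx = 1.
  Sum: 12 − 6 + 1 = 7.
Adding: ||u||_{H^1}^2 = 19/30 + 7 = 229/30.


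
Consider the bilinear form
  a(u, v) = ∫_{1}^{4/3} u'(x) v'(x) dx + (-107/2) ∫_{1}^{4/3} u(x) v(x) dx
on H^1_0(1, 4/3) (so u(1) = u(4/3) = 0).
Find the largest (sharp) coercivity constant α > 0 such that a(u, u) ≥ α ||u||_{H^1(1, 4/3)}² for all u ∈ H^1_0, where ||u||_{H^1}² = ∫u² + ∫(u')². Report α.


α = (-107 + 18*π^2)/(2*(1 + 9*π^2))

Coercivity of a(·,·) on H^1_0(1, 4/3) means a(u, u) ≥ α ||u||_{H^1}² for every u ∈ H^1_0.
The interval has length L = 1/3, and Poincaré/coercivity depend only on L. Here a(u, u) = ∫(u')² + (-107/2)·∫u².
Here c = -107/2 < 0 with |c| < (π/L)² = 9*π^2, so coercivity still holds. The condition a(u,u) ≥ α||u||_{H^1}² reads (1−α)∫(u')² ≥ (α−c)∫u². Any admissible α is ≤ 1 (rapidly oscillating u have ∫u²/∫(u')² → 0), and α = 1 would force 0 ≥ (1−c)∫u², impossible since c < 1; so 1−α > 0. By the sharp Poincaré inequality on H^1_0 of an interval of length L, ∫(u')² ≥ (π/L)²∫u² with equality for the first sine mode sin(π(x−x₀)/L) (x₀ the left endpoint), so the inequality holds for all u iff (1−α)(π/L)² ≥ α − c, i.e. α ≤ ((π/L)² + c)/((π/L)² + 1) = (1 + c(L/π)²)/(1 + (L/π)²). (Direct route, valid since c ≤ 0: Poincaré gives c∫u² ≥ c(L/π)²∫(u')², so a(u,u) ≥ (1 + c(L/π)²)∫(u')², while ||u||_{H^1}² ≤ (1 + (L/π)²)∫(u')²; dividing yields the same α.) With (π/L)² = 9*π^2 and c = -107/2, the largest admissible constant is α = ((π/L)² + c)/((π/L)² + 1).
Simplifying, α = (-107 + 18*π^2)/(2*(1 + 9*π^2)).


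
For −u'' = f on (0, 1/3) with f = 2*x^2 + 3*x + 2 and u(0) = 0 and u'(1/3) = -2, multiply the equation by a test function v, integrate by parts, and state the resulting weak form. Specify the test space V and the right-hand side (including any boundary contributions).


V = {v ∈ H^1(0, 1/3) : v(0) = 0} (test functions vanish at x = 0 where u is specified); weak form: ∫_0^1/3 u'v' dx = ∫_0^1/3 (2*x^2 + 3*x + 2) v dx − 2·v(1/3) for all v ∈ V.

Multiply both sides by a test function v and integrate from 0 to 1/3:
  ∫_0^1/3 −u''(x) v(x) dx = ∫_0^1/3 f(x) v(x) dx.
Integrate the LHS by parts once:
  ∫_0^1/3 −u'' v dx = −[u'(x) v(x)]_0^1/3 + ∫_0^1/3 u'(x) v'(x) dx.
Thus ∫_0^1/3 u'(x) v'(x) dx = ∫_0^1/3 f(x) v(x) dx + [u'(x) v(x)]_0^1/3.
Choose V so that boundary terms are either known or forced to vanish.
Mixed BC: u(0) = 0 (Dirichlet) and u'(1/3) = -2 (Neumann). Define V = {v ∈ H^1(0, 1/3) : v(0) = 0}. Then [u' v]_0^1/3 = u'(1/3)·v(1/3) − u'(0)·0 = − 2·v(1/3).
Weak formulation: find u (satisfying any essential BC) such that ∫_0^1/3 u'(x) v'(x) dx = ∫_0^1/3 f v dx − 2·v(1/3) for all v ∈ V (Dirichlet at 0 absorbed into V; Neumann datum at x = 1/3 contributes the boundary term).
Substituting f(x) = 2*x^2 + 3*x + 2, the right-hand side is ∫_0^1/3 (2*x^2 + 3*x + 2) v dx − 2·v(1/3).


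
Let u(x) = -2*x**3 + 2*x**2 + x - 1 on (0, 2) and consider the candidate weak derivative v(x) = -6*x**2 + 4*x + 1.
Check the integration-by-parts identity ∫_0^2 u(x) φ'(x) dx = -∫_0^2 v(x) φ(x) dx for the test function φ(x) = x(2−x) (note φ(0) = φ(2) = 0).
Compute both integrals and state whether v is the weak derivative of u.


LHS = 44/15, RHS = 44/15. Yes, v = u' weakly.

u(x) = -2*x**3 + 2*x**2 + x - 1, classical derivative u'(x) = -6*x**2 + 4*x + 1.
φ(x) = x(2−x), so φ'(x) = 2 - 2*x.
Note φ(0) = φ(2) = 0, so the boundary term u·φ vanishes.
LHS = ∫_0^2 u(x) φ'(x) dx = ∫_0^2 (4*x^4 - 8*x^3 + 2*x^2 + 4*x - 2) dx. Term by term:
  ∫_0^2 4*x^4 dx = 128/5;  ∫_0^2 -8*x^3 dx = -32;  ∫_0^2 2*x^2 dx = 16/3;
  ∫_0^2 4*x dx = 8;  ∫_0^2 -2 dx = -4.
Sum: 128/5 − 32 + 16/3 + 8 − 4 = 44/15.
So LHS = 44/15.
∫_0^2 v(x) φ(x) dx = ∫_0^2 (6*x^4 - 16*x^3 + 7*x^2 + 2*x) dx. Term by term:
  ∫_0^2 6*x^4 dx = 192/5;  ∫_0^2 -16*x^3 dx = -64;  ∫_0^2 7*x^2 dx = 56/3;
  ∫_0^2 2*x dx = 4.
Sum: 192/5 − 64 + 56/3 + 4 = -44/15.
So RHS = -∫_0^2 v(x) φ(x) dx = 44/15.
LHS = RHS, so the identity holds for this test φ.
Moreover u is smooth here and v(x) = u'(x) = -6*x**2 + 4*x + 1 pointwise, so the identity holds for every test function. Hence v is the weak derivative of u.


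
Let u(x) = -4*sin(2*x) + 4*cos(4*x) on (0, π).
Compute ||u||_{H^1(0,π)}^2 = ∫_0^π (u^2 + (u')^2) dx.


||u||_{H^1(0,π)}^2 = 176*π

u'(x) = -16*sin(4*x) - 8*cos(2*x).
Expand u² and (u')² and integrate term by term on (0, π), using: for integers n ≥ 1, ∫_0^π sin²(nx) dx = ∫_0^π cos²(nx) dx = π/2; for n ≠ n', ∫_0^π sin(nx)sin(n'x) dx = ∫_0^π cos(nx)cos(n'x) dx = 0; and by product-to-sum, ∫_0^π sin(nx)cos(n'x) dx = ½∫_0^π [sin((n+n')x) + sin((n−n')x)] dx, which is 0 when n+n' is even and 2n/(n²−n'²) when n+n' is odd (it need not vanish on (0, π)).
  u² squared terms: (-4)²·∫sin(2x)² dx = 16·π/2 = 8*π;  (4)²·∫cos(4x)² dx = 16·π/2 = 8*π.
  u² cross terms: 2·(-4)·(4)·∫sin(2x)·cos(4x) dx = -32·(0) = 0.
  So ∫_0^π u² dx = 8*π + 8*π + 0 = 16*π.
  (u')² squared terms: (-16)²·∫sin(4x)² dx = 256·π/2 = 128*π;  (-8)²·∫cos(2x)² dx = 64·π/2 = 32*π.
  (u')² cross terms: 2·(-16)·(-8)·∫sin(4x)·cos(2x) dx = 256·(0) = 0.
  So ∫_0^π (u')² dx = 128*π + 32*π + 0 = 160*π.
||u||_{H^1}^2 = (16*π) + (160*π) = 176*π.


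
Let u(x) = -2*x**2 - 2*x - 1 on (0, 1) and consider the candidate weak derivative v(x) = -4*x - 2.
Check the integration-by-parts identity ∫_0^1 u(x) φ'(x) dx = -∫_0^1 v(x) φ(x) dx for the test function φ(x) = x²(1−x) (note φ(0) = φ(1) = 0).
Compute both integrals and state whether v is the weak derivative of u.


LHS = 11/30, RHS = 11/30. Yes, v = u' weakly.

u(x) = -2*x**2 - 2*x - 1, classical derivative u'(x) = -4*x - 2.
φ(x) = x²(1−x), so φ'(x) = x*(2 - 3*x).
Note φ(0) = φ(1) = 0, so the boundary term u·φ vanishes.
LHS = ∫_0^1 u(x) φ'(x) dx = ∫_0^1 (6*x^4 + 2*x^3 - x^2 - 2*x) dx. Term by term:
  ∫_0^1 6*x^4 dx = 6/5;  ∫_0^1 2*x^3 dx = 1/2;  ∫_0^1 -x^2 dx = -1/3;
  ∫_0^1 -2*x dx = -1.
Sum: 6/5 + 1/2 − 1/3 − 1 = 11/30.
So LHS = 11/30.
∫_0^1 v(x) φ(x) dx = ∫_0^1 (4*x^4 - 2*x^3 - 2*x^2) dx. Term by term:
  ∫_0^1 4*x^4 dx = 4/5;  ∫_0^1 -2*x^3 dx = -1/2;  ∫_0^1 -2*x^2 dx = -2/3.
Sum: 4/5 − 1/2 − 2/3 = -11/30.
So RHS = -∫_0^1 v(x) φ(x) dx = 11/30.
LHS = RHS, so the identity holds for this test φ.
Moreover u is smooth here and v(x) = u'(x) = -4*x - 2 pointwise, so the identity holds for every test function. Hence v is the weak derivative of u.


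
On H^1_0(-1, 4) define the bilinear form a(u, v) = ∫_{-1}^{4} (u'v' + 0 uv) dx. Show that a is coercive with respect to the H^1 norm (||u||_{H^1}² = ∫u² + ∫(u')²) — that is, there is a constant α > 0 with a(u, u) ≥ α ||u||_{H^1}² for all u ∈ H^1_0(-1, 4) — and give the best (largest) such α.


α = π^2/(π^2 + 25)

Coercivity of a(·,·) on H^1_0(-1, 4) means a(u, u) ≥ α ||u||_{H^1}² for every u ∈ H^1_0.
The interval has length L = 5, and Poincaré/coercivity depend only on L. Here a(u, u) = ∫(u')² + (0)·∫u².
Here c = 0, so a(u,u) = ∫(u')² alone. The condition a(u,u) ≥ α||u||_{H^1}² reads (1−α)∫(u')² ≥ (α−c)∫u². Any admissible α is ≤ 1 (rapidly oscillating u have ∫u²/∫(u')² → 0), and α = 1 would force 0 ≥ (1−c)∫u², impossible since c < 1; so 1−α > 0. By the sharp Poincaré inequality on H^1_0 of an interval of length L, ∫(u')² ≥ (π/L)²∫u² with equality for the first sine mode sin(π(x−x₀)/L) (x₀ the left endpoint), so the inequality holds for all u iff (1−α)(π/L)² ≥ α − c, i.e. α ≤ ((π/L)² + c)/((π/L)² + 1) = (1 + c(L/π)²)/(1 + (L/π)²). (Direct route, valid since c ≤ 0: Poincaré gives c∫u² ≥ c(L/π)²∫(u')², so a(u,u) ≥ (1 + c(L/π)²)∫(u')², while ||u||_{H^1}² ≤ (1 + (L/π)²)∫(u')²; dividing yields the same α.) With (π/L)² = π^2/25 and c = 0, the largest admissible constant is α = ((π/L)² + c)/((π/L)² + 1).
Simplifying, α = π^2/(π^2 + 25).


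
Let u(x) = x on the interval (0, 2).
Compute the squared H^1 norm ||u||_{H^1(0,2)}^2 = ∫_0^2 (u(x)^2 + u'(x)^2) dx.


||u||_{H^1}^2 = 14/3

The H^1 norm (squared) on an interval (0, L) is
  ||u||_{H^1}^2 = ∫_0^L u(x)^2 dx + ∫_0^L u'(x)^2 dx.
Compute u'(x) = 1.
Then u(x)^2 = x**2 and u'(x)^2 = 1.
Integrate each monomial from 0 to 2 using ∫_0^2 c·x^n dx = c·2^(n+1)/(n+1):
  ∫_0^2 u(x)^2 dx = ∫_0^2 (x^2) dx. Term by term:
    ∫_0^2 x^2 dx = 8/3.
  ∫_0^2 u'(x)^2 dx = ∫_0^2 (1) dx. Term by term:
    ∫_0^2 1 dx = 2.
Adding: ||u||_{H^1}^2 = 8/3 + 2 = 14/3.


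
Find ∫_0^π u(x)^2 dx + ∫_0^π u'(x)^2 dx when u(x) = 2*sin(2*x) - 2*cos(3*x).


||u||_{H^1(0,π)}^2 = 64 + 30*π

u'(x) = 6*sin(3*x) + 4*cos(2*x).
Expand u² and (u')² and integrate term by term on (0, π), using: for integers n ≥ 1, ∫_0^π sin²(nx) dx = ∫_0^π cos²(nx) dx = π/2; for n ≠ n', ∫_0^π sin(nx)sin(n'x) dx = ∫_0^π cos(nx)cos(n'x) dx = 0; and by product-to-sum, ∫_0^π sin(nx)cos(n'x) dx = ½∫_0^π [sin((n+n')x) + sin((n−n')x)] dx, which is 0 when n+n' is even and 2n/(n²−n'²) when n+n' is odd (it need not vanish on (0, π)).
  u² squared terms: (-2)²·∫cos(3x)² dx = 4·π/2 = 2*π;  (2)²·∫sin(2x)² dx = 4·π/2 = 2*π.
  u² cross terms: 2·(-2)·(2)·∫cos(3x)·sin(2x) dx = -8·(-4/5) = 32/5.
  So ∫_0^π u² dx = 2*π + 2*π + 32/5 = 32/5 + 4*π.
  (u')² squared terms: (4)²·∫cos(2x)² dx = 16·π/2 = 8*π;  (6)²·∫sin(3x)² dx = 36·π/2 = 18*π.
  (u')² cross terms: 2·(4)·(6)·∫cos(2x)·sin(3x) dx = 48·(6/5) = 288/5.
  So ∫_0^π (u')² dx = 8*π + 18*π + 288/5 = 288/5 + 26*π.
||u||_{H^1}^2 = (32/5 + 4*π) + (288/5 + 26*π) = 64 + 30*π.


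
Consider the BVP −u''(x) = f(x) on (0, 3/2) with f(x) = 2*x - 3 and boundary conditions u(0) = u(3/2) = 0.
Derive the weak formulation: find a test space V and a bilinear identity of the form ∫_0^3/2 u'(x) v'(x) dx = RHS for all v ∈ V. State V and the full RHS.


V = H^1_0(0, 3/2) (so v(0) = v(3/2) = 0); weak form: ∫_0^3/2 u'v' dx = ∫_0^3/2 (2*x - 3) v dx for all v ∈ V.

Multiply both sides by a test function v and integrate from 0 to 3/2:
  ∫_0^3/2 −u''(x) v(x) dx = ∫_0^3/2 f(x) v(x) dx.
Integrate the LHS by parts once:
  ∫_0^3/2 −u'' v dx = −[u'(x) v(x)]_0^3/2 + ∫_0^3/2 u'(x) v'(x) dx.
Thus ∫_0^3/2 u'(x) v'(x) dx = ∫_0^3/2 f(x) v(x) dx + [u'(x) v(x)]_0^3/2.
Choose V so that boundary terms are either known or forced to vanish.
u is Dirichlet: u(0) = u(3/2) = 0. Let V = H^1_0(0, 3/2); then v(0) = v(3/2) = 0, and [u' v]_0^3/2 = 0.
Weak formulation: find u (satisfying any essential BC) such that ∫_0^3/2 u'(x) v'(x) dx = ∫_0^3/2 f v dx for all v ∈ V.
Substituting f(x) = 2*x - 3, the right-hand side is ∫_0^3/2 (2*x - 3) v dx.


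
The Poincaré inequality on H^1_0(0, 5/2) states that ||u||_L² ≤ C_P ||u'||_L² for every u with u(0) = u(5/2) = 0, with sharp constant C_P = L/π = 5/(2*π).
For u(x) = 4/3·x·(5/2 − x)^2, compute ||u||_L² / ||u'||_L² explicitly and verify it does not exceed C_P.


||u||_L² / ||u'||_L² = 5*sqrt(14)/28 < C_P = 5/(2*π).

u(x) = 4/3·x·(5/2 − x)^2, so u'(x) = 4*x^2 - 40*x/3 + 25/3.
u(x) = 4/3·x·(5/2 − x)^2 vanishes at x = 0 and x = 5/2, so u ∈ H^1_0(0, 5/2). Differentiate via the product rule and integrate the resulting polynomials term by term.
  ∫_0^5/2 u² dx = ∫_0^5/2 (16*x^6/9 - 160*x^5/9 + 200*x^4/3 - 1000*x^3/9 + 625*x^2/9) dx. Term by term:
    ∫_0^5/2 16*x^6/9 dx = 78125/504;  ∫_0^5/2 -160*x^5/9 dx = -78125/108;  ∫_0^5/2 200*x^4/3 dx = 15625/12;
    ∫_0^5/2 -1000*x^3/9 dx = -78125/72;  ∫_0^5/2 625*x^2/9 dx = 78125/216.
  Sum: 78125/504 − 78125/108 + 15625/12 − 78125/72 + 78125/216 = 15625/1512.
  ∫_0^5/2 (u')² dx = ∫_0^5/2 (16*x^4 - 320*x^3/3 + 2200*x^2/9 - 2000*x/9 + 625/9) dx. Term by term:
    ∫_0^5/2 16*x^4 dx = 625/2;  ∫_0^5/2 -320*x^3/3 dx = -3125/3;  ∫_0^5/2 2200*x^2/9 dx = 34375/27;
    ∫_0^5/2 -2000*x/9 dx = -6250/9;  ∫_0^5/2 625/9 dx = 3125/18.
  Sum: 625/2 − 3125/3 + 34375/27 − 6250/9 + 3125/18 = 625/27.
∫_0^5/2 u² dx = 15625/1512, so ||u||_L² = 125*sqrt(42)/252.
∫_0^5/2 (u')² dx = 625/27, so ||u'||_L² = 25*sqrt(3)/9.
Ratio ||u||_L² / ||u'||_L² = 5*sqrt(14)/28.
Sharp Poincaré constant on H^1_0(0, 5/2) is C_P = L/π = 5/(2*π), achieved by sin(2*π/5·x).
A polynomial bump cannot attain the sharp Poincaré constant (only the first sine eigenfunction does), so the ratio is strictly less than C_P, consistent with ||u||_L² ≤ C_P ||u'||_L².


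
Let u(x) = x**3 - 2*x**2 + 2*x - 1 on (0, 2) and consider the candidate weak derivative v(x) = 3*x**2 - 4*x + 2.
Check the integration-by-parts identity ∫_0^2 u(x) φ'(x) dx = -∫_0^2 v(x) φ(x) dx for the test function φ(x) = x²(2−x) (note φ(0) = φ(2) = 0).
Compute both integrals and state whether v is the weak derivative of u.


LHS = -8/3, RHS = -8/3. Yes, v = u' weakly.

u(x) = x**3 - 2*x**2 + 2*x - 1, classical derivative u'(x) = 3*x**2 - 4*x + 2.
φ(x) = x²(2−x), so φ'(x) = x*(4 - 3*x).
Note φ(0) = φ(2) = 0, so the boundary term u·φ vanishes.
LHS = ∫_0^2 u(x) φ'(x) dx = ∫_0^2 (-3*x^5 + 10*x^4 - 14*x^3 + 11*x^2 - 4*x) dx. Term by term:
  ∫_0^2 -3*x^5 dx = -32;  ∫_0^2 10*x^4 dx = 64;  ∫_0^2 -14*x^3 dx = -56;
  ∫_0^2 11*x^2 dx = 88/3;  ∫_0^2 -4*x dx = -8.
Sum: -32 + 64 − 56 + 88/3 − 8 = -8/3.
So LHS = -8/3.
∫_0^2 v(x) φ(x) dx = ∫_0^2 (-3*x^5 + 10*x^4 - 10*x^3 + 4*x^2) dx. Term by term:
  ∫_0^2 -3*x^5 dx = -32;  ∫_0^2 10*x^4 dx = 64;  ∫_0^2 -10*x^3 dx = -40;
  ∫_0^2 4*x^2 dx = 32/3.
Sum: -32 + 64 − 40 + 32/3 = 8/3.
So RHS = -∫_0^2 v(x) φ(x) dx = -8/3.
LHS = RHS, so the identity holds for this test φ.
Moreover u is smooth here and v(x) = u'(x) = 3*x**2 - 4*x + 2 pointwise, so the identity holds for every test function. Hence v is the weak derivative of u.


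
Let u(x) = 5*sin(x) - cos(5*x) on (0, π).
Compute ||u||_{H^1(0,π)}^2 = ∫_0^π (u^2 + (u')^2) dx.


||u||_{H^1(0,π)}^2 = 38*π

u'(x) = 5*sin(5*x) + 5*cos(x).
Expand u² and (u')² and integrate term by term on (0, π), using: for integers n ≥ 1, ∫_0^π sin²(nx) dx = ∫_0^π cos²(nx) dx = π/2; for n ≠ n', ∫_0^π sin(nx)sin(n'x) dx = ∫_0^π cos(nx)cos(n'x) dx = 0; and by product-to-sum, ∫_0^π sin(nx)cos(n'x) dx = ½∫_0^π [sin((n+n')x) + sin((n−n')x)] dx, which is 0 when n+n' is even and 2n/(n²−n'²) when n+n' is odd (it need not vanish on (0, π)).
  u² squared terms: (-1)²·∫cos(5x)² dx = 1·π/2 = π/2;  (5)²·∫sin(x)² dx = 25·π/2 = 25*π/2.
  u² cross terms: 2·(-1)·(5)·∫cos(5x)·sin(x) dx = -10·(0) = 0.
  So ∫_0^π u² dx = π/2 + 25*π/2 + 0 = 13*π.
  (u')² squared terms: (5)²·∫cos(x)² dx = 25·π/2 = 25*π/2;  (5)²·∫sin(5x)² dx = 25·π/2 = 25*π/2.
  (u')² cross terms: 2·(5)·(5)·∫cos(x)·sin(5x) dx = 50·(0) = 0.
  So ∫_0^π (u')² dx = 25*π/2 + 25*π/2 + 0 = 25*π.
||u||_{H^1}^2 = (13*π) + (25*π) = 38*π.


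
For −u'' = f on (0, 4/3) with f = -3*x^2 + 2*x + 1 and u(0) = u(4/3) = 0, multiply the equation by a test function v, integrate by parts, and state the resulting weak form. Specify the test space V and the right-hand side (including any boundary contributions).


V = H^1_0(0, 4/3) (so v(0) = v(4/3) = 0); weak form: ∫_0^4/3 u'v' dx = ∫_0^4/3 (-3*x^2 + 2*x + 1) v dx for all v ∈ V.

Multiply both sides by a test function v and integrate from 0 to 4/3:
  ∫_0^4/3 −u''(x) v(x) dx = ∫_0^4/3 f(x) v(x) dx.
Integrate the LHS by parts once:
  ∫_0^4/3 −u'' v dx = −[u'(x) v(x)]_0^4/3 + ∫_0^4/3 u'(x) v'(x) dx.
Thus ∫_0^4/3 u'(x) v'(x) dx = ∫_0^4/3 f(x) v(x) dx + [u'(x) v(x)]_0^4/3.
Choose V so that boundary terms are either known or forced to vanish.
u is Dirichlet: u(0) = u(4/3) = 0. Let V = H^1_0(0, 4/3); then v(0) = v(4/3) = 0, and [u' v]_0^4/3 = 0.
Weak formulation: find u (satisfying any essential BC) such that ∫_0^4/3 u'(x) v'(x) dx = ∫_0^4/3 f v dx for all v ∈ V.
Substituting f(x) = -3*x^2 + 2*x + 1, the right-hand side is ∫_0^4/3 (-3*x^2 + 2*x + 1) v dx.


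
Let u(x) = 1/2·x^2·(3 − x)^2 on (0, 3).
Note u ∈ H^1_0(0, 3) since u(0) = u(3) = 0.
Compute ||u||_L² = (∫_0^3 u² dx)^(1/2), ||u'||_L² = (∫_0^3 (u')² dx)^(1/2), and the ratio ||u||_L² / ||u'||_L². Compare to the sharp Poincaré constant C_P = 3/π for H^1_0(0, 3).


||u||_L² / ||u'||_L² = sqrt(3)/2 < C_P = 3/π.

u(x) = 1/2·x^2·(3 − x)^2, so u'(x) = x*(x - 3)*(2*x - 3).
u(x) = 1/2·x^2·(3 − x)^2 vanishes at x = 0 and x = 3, so u ∈ H^1_0(0, 3). Differentiate via the product rule and integrate the resulting polynomials term by term.
  ∫_0^3 u² dx = ∫_0^3 (x^8/4 - 3*x^7 + 27*x^6/2 - 27*x^5 + 81*x^4/4) dx. Term by term:
    ∫_0^3 x^8/4 dx = 2187/4;  ∫_0^3 -3*x^7 dx = -19683/8;  ∫_0^3 27*x^6/2 dx = 59049/14;
    ∫_0^3 -27*x^5 dx = -6561/2;  ∫_0^3 81*x^4/4 dx = 19683/20.
  Sum: 2187/4 − 19683/8 + 59049/14 − 6561/2 + 19683/20 = 2187/280.
  ∫_0^3 (u')² dx = ∫_0^3 (4*x^6 - 36*x^5 + 117*x^4 - 162*x^3 + 81*x^2) dx. Term by term:
    ∫_0^3 4*x^6 dx = 8748/7;  ∫_0^3 -36*x^5 dx = -4374;  ∫_0^3 117*x^4 dx = 28431/5;
    ∫_0^3 -162*x^3 dx = -6561/2;  ∫_0^3 81*x^2 dx = 729.
  Sum: 8748/7 − 4374 + 28431/5 − 6561/2 + 729 = 729/70.
∫_0^3 u² dx = 2187/280, so ||u||_L² = 27*sqrt(210)/140.
∫_0^3 (u')² dx = 729/70, so ||u'||_L² = 27*sqrt(70)/70.
Ratio ||u||_L² / ||u'||_L² = sqrt(3)/2.
Sharp Poincaré constant on H^1_0(0, 3) is C_P = L/π = 3/π, achieved by sin(π/3·x).
A polynomial bump cannot attain the sharp Poincaré constant (only the first sine eigenfunction does), so the ratio is strictly less than C_P, consistent with ||u||_L² ≤ C_P ||u'||_L².


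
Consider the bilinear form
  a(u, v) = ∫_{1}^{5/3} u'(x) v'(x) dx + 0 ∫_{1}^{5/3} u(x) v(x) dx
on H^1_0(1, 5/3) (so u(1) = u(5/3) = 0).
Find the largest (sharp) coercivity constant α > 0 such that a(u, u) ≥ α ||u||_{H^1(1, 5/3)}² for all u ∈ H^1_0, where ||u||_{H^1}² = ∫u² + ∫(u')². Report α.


α = 9*π^2/(4 + 9*π^2)

Coercivity of a(·,·) on H^1_0(1, 5/3) means a(u, u) ≥ α ||u||_{H^1}² for every u ∈ H^1_0.
The interval has length L = 2/3, and Poincaré/coercivity depend only on L. Here a(u, u) = ∫(u')² + (0)·∫u².
Here c = 0, so a(u,u) = ∫(u')² alone. The condition a(u,u) ≥ α||u||_{H^1}² reads (1−α)∫(u')² ≥ (α−c)∫u². Any admissible α is ≤ 1 (rapidly oscillating u have ∫u²/∫(u')² → 0), and α = 1 would force 0 ≥ (1−c)∫u², impossible since c < 1; so 1−α > 0. By the sharp Poincaré inequality on H^1_0 of an interval of length L, ∫(u')² ≥ (π/L)²∫u² with equality for the first sine mode sin(π(x−x₀)/L) (x₀ the left endpoint), so the inequality holds for all u iff (1−α)(π/L)² ≥ α − c, i.e. α ≤ ((π/L)² + c)/((π/L)² + 1) = (1 + c(L/π)²)/(1 + (L/π)²). (Direct route, valid since c ≤ 0: Poincaré gives c∫u² ≥ c(L/π)²∫(u')², so a(u,u) ≥ (1 + c(L/π)²)∫(u')², while ||u||_{H^1}² ≤ (1 + (L/π)²)∫(u')²; dividing yields the same α.) With (π/L)² = 9*π^2/4 and c = 0, the largest admissible constant is α = ((π/L)² + c)/((π/L)² + 1).
Simplifying, α = 9*π^2/(4 + 9*π^2).


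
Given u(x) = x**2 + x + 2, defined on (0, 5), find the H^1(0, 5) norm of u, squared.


||u||_{H^1}^2 = 2875/2

The H^1 norm (squared) on an interval (0, L) is
  ||u||_{H^1}^2 = ∫_0^L u(x)^2 dx + ∫_0^L u'(x)^2 dx.
Compute u'(x) = 2*x + 1.
Then u(x)^2 = x**4 + 2*x**3 + 5*x**2 + 4*x + 4 and u'(x)^2 = 4*x**2 + 4*x + 1.
Integrate each monomial from 0 to 5 using ∫_0^5 c·x^n dx = c·5^(n+1)/(n+1):
  ∫_0^5 u(x)^2 dx = ∫_0^5 (x^4 + 2*x^3 + 5*x^2 + 4*x + 4) dx. Term by term:
    ∫_0^5 x^4 dx = 625;  ∫_0^5 2*x^3 dx = 625/2;  ∫_0^5 5*x^2 dx = 625/3;
    ∫_0^5 4*x dx = 50;  ∫_0^5 4 dx = 20.
  Sum: 625 + 625/2 + 625/3 + 50 + 20 = 7295/6.
  ∫_0^5 u'(x)^2 dx = ∫_0^5 (4*x^2 + 4*x + 1) dx. Term by term:
    ∫_0^5 4*x^2 dx = 500/3;  ∫_0^5 4*x dx = 50;  ∫_0^5 1 dx = 5.
  Sum: 500/3 + 50 + 5 = 665/3.
Adding: ||u||_{H^1}^2 = 7295/6 + 665/3 = 2875/2.


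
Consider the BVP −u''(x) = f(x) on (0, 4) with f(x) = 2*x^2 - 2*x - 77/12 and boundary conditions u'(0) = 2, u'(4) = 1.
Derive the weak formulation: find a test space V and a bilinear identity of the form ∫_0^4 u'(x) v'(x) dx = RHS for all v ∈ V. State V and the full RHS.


V = H^1(0, 4) (v unrestricted at boundary; u is determined up to an additive constant); weak form: ∫_0^4 u'v' dx = ∫_0^4 (2*x^2 - 2*x - 77/12) v dx + v(4) − 2·v(0) for all v ∈ V.

Multiply both sides by a test function v and integrate from 0 to 4:
  ∫_0^4 −u''(x) v(x) dx = ∫_0^4 f(x) v(x) dx.
Integrate the LHS by parts once:
  ∫_0^4 −u'' v dx = −[u'(x) v(x)]_0^4 + ∫_0^4 u'(x) v'(x) dx.
Thus ∫_0^4 u'(x) v'(x) dx = ∫_0^4 f(x) v(x) dx + [u'(x) v(x)]_0^4.
Choose V so that boundary terms are either known or forced to vanish.
u has inhomogeneous Neumann u'(0) = 2, u'(4) = 1. [u' v]_0^4 = (1)·v(4) − (2)·v(0) = v(4) − 2·v(0). Take V = H^1(0, 4); boundary term becomes part of RHS.
Weak formulation: find u (satisfying any essential BC) such that ∫_0^4 u'(x) v'(x) dx = ∫_0^4 f v dx + v(4) − 2·v(0) for all v ∈ V (Neumann data are natural BCs: they enter the RHS as boundary terms).
Substituting f(x) = 2*x^2 - 2*x - 77/12, the right-hand side is ∫_0^4 (2*x^2 - 2*x - 77/12) v dx + v(4) − 2·v(0).
Compatibility check (pure Neumann): taking v ≡ 1 ∈ V gives 0 = ∫_0^4 f dx + (1) − (2), i.e. ∫_0^4 f dx must equal u'(0) − u'(4) = 1. Indeed ∫_0^4 (2*x^2 - 2*x - 77/12) dx = 1, so the data are compatible. The solution is then unique only up to an additive constant (fix it e.g. by requiring ∫_0^4 u dx = 0).


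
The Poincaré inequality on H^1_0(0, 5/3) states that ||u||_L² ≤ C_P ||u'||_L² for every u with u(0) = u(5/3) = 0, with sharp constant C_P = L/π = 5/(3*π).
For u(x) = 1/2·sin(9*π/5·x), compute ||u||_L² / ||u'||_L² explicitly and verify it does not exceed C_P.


||u||_L² / ||u'||_L² = 5/(9*π) < C_P = 5/(3*π).

u(x) = 1/2·sin(9*π/5·x), so u'(x) = 9*π*cos(9*π*x/5)/10.
Writing u(x) = A·sin(kπx/L) with A = 1/2 and k = 3, use ∫_0^L sin²(kπx/L) dx = L/2 and ∫_0^L cos²(kπx/L) dx = L/2.
u² = 1/4·sin²(9*π/5·x) and (u')² = 81*π^2/100·cos²(9*π/5·x), and each of sin², cos² integrates to L/2 = 5/6 over (0, 5/3).
∫_0^5/3 u² dx = 5/24, so ||u||_L² = sqrt(30)/12.
∫_0^5/3 (u')² dx = 27*π^2/40, so ||u'||_L² = 3*sqrt(30)*π/20.
Ratio ||u||_L² / ||u'||_L² = 5/(9*π).
Sharp Poincaré constant on H^1_0(0, 5/3) is C_P = L/π = 5/(3*π), achieved by sin(3*π/5·x).
This is the k = 3 harmonic; the ratio L/(kπ) is strictly less than C_P = L/π, consistent with the sharp inequality ||u||_L² ≤ C_P ||u'||_L².


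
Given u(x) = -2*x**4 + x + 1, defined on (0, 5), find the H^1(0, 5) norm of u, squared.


||u||_{H^1}^2 = 98721080/63

The H^1 norm (squared) on an interval (0, L) is
  ||u||_{H^1}^2 = ∫_0^L u(x)^2 dx + ∫_0^L u'(x)^2 dx.
Compute u'(x) = 1 - 8*x**3.
Then u(x)^2 = 4*x**8 - 4*x**5 - 4*x**4 + x**2 + 2*x + 1 and u'(x)^2 = 64*x**6 - 16*x**3 + 1.
Integrate each monomial from 0 to 5 using ∫_0^5 c·x^n dx = c·5^(n+1)/(n+1):
  ∫_0^5 u(x)^2 dx = ∫_0^5 (4*x^8 - 4*x^5 - 4*x^4 + x^2 + 2*x + 1) dx. Term by term:
    ∫_0^5 4*x^8 dx = 7812500/9;  ∫_0^5 -4*x^5 dx = -31250/3;  ∫_0^5 -4*x^4 dx = -2500;
    ∫_0^5 x^2 dx = 125/3;  ∫_0^5 2*x dx = 25;  ∫_0^5 1 dx = 5.
  Sum: 7812500/9 − 31250/3 − 2500 + 125/3 + 25 + 5 = 7696895/9.
  ∫_0^5 u'(x)^2 dx = ∫_0^5 (64*x^6 - 16*x^3 + 1) dx. Term by term:
    ∫_0^5 64*x^6 dx = 5000000/7;  ∫_0^5 -16*x^3 dx = -2500;  ∫_0^5 1 dx = 5.
  Sum: 5000000/7 − 2500 + 5 = 4982535/7.
Adding: ||u||_{H^1}^2 = 7696895/9 + 4982535/7 = 98721080/63.


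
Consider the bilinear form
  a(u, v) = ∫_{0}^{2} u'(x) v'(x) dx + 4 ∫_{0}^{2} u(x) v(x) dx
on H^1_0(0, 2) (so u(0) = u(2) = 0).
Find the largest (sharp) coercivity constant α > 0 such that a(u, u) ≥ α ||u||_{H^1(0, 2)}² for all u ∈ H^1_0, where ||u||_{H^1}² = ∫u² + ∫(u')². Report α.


α = 1

Coercivity of a(·,·) on H^1_0(0, 2) means a(u, u) ≥ α ||u||_{H^1}² for every u ∈ H^1_0.
The interval has length L = 2, and Poincaré/coercivity depend only on L. Here a(u, u) = ∫(u')² + (4)·∫u².
Here c = 4 ≥ 1, so a(u,u) = ∫(u')² + c∫u² ≥ ∫(u')² + ∫u² = ||u||_{H^1}², i.e. α = 1 works. No larger α is possible: a(u,u) ≥ α||u||_{H^1}² means (1−α)∫(u')² ≥ (α−c)∫u², and for the modes u_n = sin(nπ(x−x₀)/L) (x₀ the left endpoint) one has ∫u_n²/∫(u_n')² = (L/(nπ))² → 0, so a(u_n,u_n)/||u_n||_{H^1}² → 1. Hence the optimal constant is α = 1.
Therefore α = 1.


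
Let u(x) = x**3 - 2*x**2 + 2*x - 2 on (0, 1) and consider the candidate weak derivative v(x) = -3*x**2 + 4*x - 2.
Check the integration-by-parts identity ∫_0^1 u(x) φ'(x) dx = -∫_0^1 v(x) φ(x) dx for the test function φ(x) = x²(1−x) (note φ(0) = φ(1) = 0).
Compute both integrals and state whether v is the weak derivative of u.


LHS = -1/15, RHS = 1/15. No, v is not the weak derivative of u.

u(x) = x**3 - 2*x**2 + 2*x - 2, classical derivative u'(x) = 3*x**2 - 4*x + 2.
φ(x) = x²(1−x), so φ'(x) = x*(2 - 3*x).
Note φ(0) = φ(1) = 0, so the boundary term u·φ vanishes.
LHS = ∫_0^1 u(x) φ'(x) dx = ∫_0^1 (-3*x^5 + 8*x^4 - 10*x^3 + 10*x^2 - 4*x) dx. Term by term:
  ∫_0^1 -3*x^5 dx = -1/2;  ∫_0^1 8*x^4 dx = 8/5;  ∫_0^1 -10*x^3 dx = -5/2;
  ∫_0^1 10*x^2 dx = 10/3;  ∫_0^1 -4*x dx = -2.
Sum: -1/2 + 8/5 − 5/2 + 10/3 − 2 = -1/15.
So LHS = -1/15.
∫_0^1 v(x) φ(x) dx = ∫_0^1 (3*x^5 - 7*x^4 + 6*x^3 - 2*x^2) dx. Term by term:
  ∫_0^1 3*x^5 dx = 1/2;  ∫_0^1 -7*x^4 dx = -7/5;  ∫_0^1 6*x^3 dx = 3/2;
  ∫_0^1 -2*x^2 dx = -2/3.
Sum: 1/2 − 7/5 + 3/2 − 2/3 = -1/15.
So RHS = -∫_0^1 v(x) φ(x) dx = 1/15.
LHS − RHS = -2/15 ≠ 0, so the identity fails.
(For a valid weak derivative the identity must hold for EVERY test function, in particular this one. The failure shows v is NOT the weak derivative of u.)
Correct weak derivative would be u'(x) = 3*x**2 - 4*x + 2.


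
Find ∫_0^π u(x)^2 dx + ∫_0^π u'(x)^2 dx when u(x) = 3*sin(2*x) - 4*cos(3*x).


||u||_{H^1(0,π)}^2 = 192 + 205*π/2

u'(x) = 12*sin(3*x) + 6*cos(2*x).
Expand u² and (u')² and integrate term by term on (0, π), using: for integers n ≥ 1, ∫_0^π sin²(nx) dx = ∫_0^π cos²(nx) dx = π/2; for n ≠ n', ∫_0^π sin(nx)sin(n'x) dx = ∫_0^π cos(nx)cos(n'x) dx = 0; and by product-to-sum, ∫_0^π sin(nx)cos(n'x) dx = ½∫_0^π [sin((n+n')x) + sin((n−n')x)] dx, which is 0 when n+n' is even and 2n/(n²−n'²) when n+n' is odd (it need not vanish on (0, π)).
  u² squared terms: (-4)²·∫cos(3x)² dx = 16·π/2 = 8*π;  (3)²·∫sin(2x)² dx = 9·π/2 = 9*π/2.
  u² cross terms: 2·(-4)·(3)·∫cos(3x)·sin(2x) dx = -24·(-4/5) = 96/5.
  So ∫_0^π u² dx = 8*π + 9*π/2 + 96/5 = 96/5 + 25*π/2.
  (u')² squared terms: (6)²·∫cos(2x)² dx = 36·π/2 = 18*π;  (12)²·∫sin(3x)² dx = 144·π/2 = 72*π.
  (u')² cross terms: 2·(6)·(12)·∫cos(2x)·sin(3x) dx = 144·(6/5) = 864/5.
  So ∫_0^π (u')² dx = 18*π + 72*π + 864/5 = 864/5 + 90*π.
||u||_{H^1}^2 = (96/5 + 25*π/2) + (864/5 + 90*π) = 192 + 205*π/2.


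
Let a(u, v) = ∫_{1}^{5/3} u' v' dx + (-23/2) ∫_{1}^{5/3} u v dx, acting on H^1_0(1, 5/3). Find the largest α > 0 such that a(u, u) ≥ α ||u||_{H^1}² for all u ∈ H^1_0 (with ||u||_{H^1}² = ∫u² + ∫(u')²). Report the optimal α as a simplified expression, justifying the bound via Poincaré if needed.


α = (-46 + 9*π^2)/(4 + 9*π^2)

Coercivity of a(·,·) on H^1_0(1, 5/3) means a(u, u) ≥ α ||u||_{H^1}² for every u ∈ H^1_0.
The interval has length L = 2/3, and Poincaré/coercivity depend only on L. Here a(u, u) = ∫(u')² + (-23/2)·∫u².
Here c = -23/2 < 0 with |c| < (π/L)² = 9*π^2/4, so coercivity still holds. The condition a(u,u) ≥ α||u||_{H^1}² reads (1−α)∫(u')² ≥ (α−c)∫u². Any admissible α is ≤ 1 (rapidly oscillating u have ∫u²/∫(u')² → 0), and α = 1 would force 0 ≥ (1−c)∫u², impossible since c < 1; so 1−α > 0. By the sharp Poincaré inequality on H^1_0 of an interval of length L, ∫(u')² ≥ (π/L)²∫u² with equality for the first sine mode sin(π(x−x₀)/L) (x₀ the left endpoint), so the inequality holds for all u iff (1−α)(π/L)² ≥ α − c, i.e. α ≤ ((π/L)² + c)/((π/L)² + 1) = (1 + c(L/π)²)/(1 + (L/π)²). (Direct route, valid since c ≤ 0: Poincaré gives c∫u² ≥ c(L/π)²∫(u')², so a(u,u) ≥ (1 + c(L/π)²)∫(u')², while ||u||_{H^1}² ≤ (1 + (L/π)²)∫(u')²; dividing yields the same α.) With (π/L)² = 9*π^2/4 and c = -23/2, the largest admissible constant is α = ((π/L)² + c)/((π/L)² + 1).
Simplifying, α = (-46 + 9*π^2)/(4 + 9*π^2).


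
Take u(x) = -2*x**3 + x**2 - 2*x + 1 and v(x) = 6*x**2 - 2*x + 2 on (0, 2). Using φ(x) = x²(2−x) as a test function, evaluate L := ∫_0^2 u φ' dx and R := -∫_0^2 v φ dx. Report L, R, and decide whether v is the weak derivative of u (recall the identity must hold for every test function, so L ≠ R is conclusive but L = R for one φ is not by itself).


LHS = 184/15, RHS = -184/15. No, v is not the weak derivative of u.

u(x) = -2*x**3 + x**2 - 2*x + 1, classical derivative u'(x) = -6*x**2 + 2*x - 2.
φ(x) = x²(2−x), so φ'(x) = x*(4 - 3*x).
Note φ(0) = φ(2) = 0, so the boundary term u·φ vanishes.
LHS = ∫_0^2 u(x) φ'(x) dx = ∫_0^2 (6*x^5 - 11*x^4 + 10*x^3 - 11*x^2 + 4*x) dx. Term by term:
  ∫_0^2 6*x^5 dx = 64;  ∫_0^2 -11*x^4 dx = -352/5;  ∫_0^2 10*x^3 dx = 40;
  ∫_0^2 -11*x^2 dx = -88/3;  ∫_0^2 4*x dx = 8.
Sum: 64 − 352/5 + 40 − 88/3 + 8 = 184/15.
So LHS = 184/15.
∫_0^2 v(x) φ(x) dx = ∫_0^2 (-6*x^5 + 14*x^4 - 6*x^3 + 4*x^2) dx. Term by term:
  ∫_0^2 -6*x^5 dx = -64;  ∫_0^2 14*x^4 dx = 448/5;  ∫_0^2 -6*x^3 dx = -24;
  ∫_0^2 4*x^2 dx = 32/3.
Sum: -64 + 448/5 − 24 + 32/3 = 184/15.
So RHS = -∫_0^2 v(x) φ(x) dx = -184/15.
LHS − RHS = 368/15 ≠ 0, so the identity fails.
(For a valid weak derivative the identity must hold for EVERY test function, in particular this one. The failure shows v is NOT the weak derivative of u.)
Correct weak derivative would be u'(x) = -6*x**2 + 2*x - 2.


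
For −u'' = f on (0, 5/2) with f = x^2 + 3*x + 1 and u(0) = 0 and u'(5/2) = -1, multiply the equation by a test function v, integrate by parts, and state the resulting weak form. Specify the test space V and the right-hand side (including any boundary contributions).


V = {v ∈ H^1(0, 5/2) : v(0) = 0} (test functions vanish at x = 0 where u is specified); weak form: ∫_0^5/2 u'v' dx = ∫_0^5/2 (x^2 + 3*x + 1) v dx − v(5/2) for all v ∈ V.

Multiply both sides by a test function v and integrate from 0 to 5/2:
  ∫_0^5/2 −u''(x) v(x) dx = ∫_0^5/2 f(x) v(x) dx.
Integrate the LHS by parts once:
  ∫_0^5/2 −u'' v dx = −[u'(x) v(x)]_0^5/2 + ∫_0^5/2 u'(x) v'(x) dx.
Thus ∫_0^5/2 u'(x) v'(x) dx = ∫_0^5/2 f(x) v(x) dx + [u'(x) v(x)]_0^5/2.
Choose V so that boundary terms are either known or forced to vanish.
Mixed BC: u(0) = 0 (Dirichlet) and u'(5/2) = -1 (Neumann). Define V = {v ∈ H^1(0, 5/2) : v(0) = 0}. Then [u' v]_0^5/2 = u'(5/2)·v(5/2) − u'(0)·0 = − v(5/2).
Weak formulation: find u (satisfying any essential BC) such that ∫_0^5/2 u'(x) v'(x) dx = ∫_0^5/2 f v dx − v(5/2) for all v ∈ V (Dirichlet at 0 absorbed into V; Neumann datum at x = 5/2 contributes the boundary term).
Substituting f(x) = x^2 + 3*x + 1, the right-hand side is ∫_0^5/2 (x^2 + 3*x + 1) v dx − v(5/2).


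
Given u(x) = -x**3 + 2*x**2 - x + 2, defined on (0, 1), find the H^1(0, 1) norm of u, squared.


||u||_{H^1}^2 = 80/21

The H^1 norm (squared) on an interval (0, L) is
  ||u||_{H^1}^2 = ∫_0^L u(x)^2 dx + ∫_0^L u'(x)^2 dx.
Compute u'(x) = -3*x**2 + 4*x - 1.
Then u(x)^2 = x**6 - 4*x**5 + 6*x**4 - 8*x**3 + 9*x**2 - 4*x + 4 and u'(x)^2 = 9*x**4 - 24*x**3 + 22*x**2 - 8*x + 1.
Integrate each monomial from 0 to 1 using ∫_0^1 c·x^n dx = c·1^(n+1)/(n+1):
  ∫_0^1 u(x)^2 dx = ∫_0^1 (x^6 - 4*x^5 + 6*x^4 - 8*x^3 + 9*x^2 - 4*x + 4) dx. Term by term:
    ∫_0^1 x^6 dx = 1/7;  ∫_0^1 -4*x^5 dx = -2/3;  ∫_0^1 6*x^4 dx = 6/5;
    ∫_0^1 -8*x^3 dx = -2;  ∫_0^1 9*x^2 dx = 3;  ∫_0^1 -4*x dx = -2;
    ∫_0^1 4 dx = 4.
  Sum: 1/7 − 2/3 + 6/5 − 2 + 3 − 2 + 4 = 386/105.
  ∫_0^1 u'(x)^2 dx = ∫_0^1 (9*x^4 - 24*x^3 + 22*x^2 - 8*x + 1) dx. Term by term:
    ∫_0^1 9*x^4 dx = 9/5;  ∫_0^1 -24*x^3 dx = -6;  ∫_0^1 22*x^2 dx = 22/3;
    ∫_0^1 -8*x dx = -4;  ∫_0^1 1 dx = 1.
  Sum: 9/5 − 6 + 22/3 − 4 + 1 = 2/15.
Adding: ||u||_{H^1}^2 = 386/105 + 2/15 = 80/21.


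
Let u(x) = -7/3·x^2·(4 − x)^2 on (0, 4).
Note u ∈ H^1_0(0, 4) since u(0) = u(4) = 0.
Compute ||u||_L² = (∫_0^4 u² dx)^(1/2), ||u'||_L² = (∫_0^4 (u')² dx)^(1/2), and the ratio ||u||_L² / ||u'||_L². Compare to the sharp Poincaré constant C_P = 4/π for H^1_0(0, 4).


||u||_L² / ||u'||_L² = 2*sqrt(3)/3 < C_P = 4/π.

u(x) = -7/3·x^2·(4 − x)^2, so u'(x) = 28*x*(-x^2 + 6*x - 8)/3.
u(x) = -7/3·x^2·(4 − x)^2 vanishes at x = 0 and x = 4, so u ∈ H^1_0(0, 4). Differentiate via the product rule and integrate the resulting polynomials term by term.
  ∫_0^4 u² dx = ∫_0^4 (49*x^8/9 - 784*x^7/9 + 1568*x^6/3 - 12544*x^5/9 + 12544*x^4/9) dx. Term by term:
    ∫_0^4 49*x^8/9 dx = 12845056/81;  ∫_0^4 -784*x^7/9 dx = -6422528/9;  ∫_0^4 1568*x^6/3 dx = 3670016/3;
    ∫_0^4 -12544*x^5/9 dx = -25690112/27;  ∫_0^4 12544*x^4/9 dx = 12845056/45.
  Sum: 12845056/81 − 6422528/9 + 3670016/3 − 25690112/27 + 12845056/45 = 917504/405.
  ∫_0^4 (u')² dx = ∫_0^4 (784*x^6/9 - 3136*x^5/3 + 40768*x^4/9 - 25088*x^3/3 + 50176*x^2/9) dx. Term by term:
    ∫_0^4 784*x^6/9 dx = 1835008/9;  ∫_0^4 -3136*x^5/3 dx = -6422528/9;  ∫_0^4 40768*x^4/9 dx = 41746432/45;
    ∫_0^4 -25088*x^3/3 dx = -1605632/3;  ∫_0^4 50176*x^2/9 dx = 3211264/27.
  Sum: 1835008/9 − 6422528/9 + 41746432/45 − 1605632/3 + 3211264/27 = 229376/135.
∫_0^4 u² dx = 917504/405, so ||u||_L² = 256*sqrt(70)/45.
∫_0^4 (u')² dx = 229376/135, so ||u'||_L² = 128*sqrt(210)/45.
Ratio ||u||_L² / ||u'||_L² = 2*sqrt(3)/3.
Sharp Poincaré constant on H^1_0(0, 4) is C_P = L/π = 4/π, achieved by sin(π/4·x).
A polynomial bump cannot attain the sharp Poincaré constant (only the first sine eigenfunction does), so the ratio is strictly less than C_P, consistent with ||u||_L² ≤ C_P ||u'||_L².


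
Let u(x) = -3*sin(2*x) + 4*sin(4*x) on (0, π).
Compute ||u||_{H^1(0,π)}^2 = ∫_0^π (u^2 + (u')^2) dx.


||u||_{H^1(0,π)}^2 = 317*π/2

u'(x) = -6*cos(2*x) + 16*cos(4*x).
Expand u² and (u')² and integrate term by term on (0, π), using: for integers n ≥ 1, ∫_0^π sin²(nx) dx = ∫_0^π cos²(nx) dx = π/2; for n ≠ n', ∫_0^π sin(nx)sin(n'x) dx = ∫_0^π cos(nx)cos(n'x) dx = 0; and by product-to-sum, ∫_0^π sin(nx)cos(n'x) dx = ½∫_0^π [sin((n+n')x) + sin((n−n')x)] dx, which is 0 when n+n' is even and 2n/(n²−n'²) when n+n' is odd (it need not vanish on (0, π)).
  u² squared terms: (-3)²·∫sin(2x)² dx = 9·π/2 = 9*π/2;  (4)²·∫sin(4x)² dx = 16·π/2 = 8*π.
  u² cross terms: 2·(-3)·(4)·∫sin(2x)·sin(4x) dx = -24·(0) = 0.
  So ∫_0^π u² dx = 9*π/2 + 8*π + 0 = 25*π/2.
  (u')² squared terms: (-6)²·∫cos(2x)² dx = 36·π/2 = 18*π;  (16)²·∫cos(4x)² dx = 256·π/2 = 128*π.
  (u')² cross terms: 2·(-6)·(16)·∫cos(2x)·cos(4x) dx = -192·(0) = 0.
  So ∫_0^π (u')² dx = 18*π + 128*π + 0 = 146*π.
||u||_{H^1}^2 = (25*π/2) + (146*π) = 317*π/2.
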